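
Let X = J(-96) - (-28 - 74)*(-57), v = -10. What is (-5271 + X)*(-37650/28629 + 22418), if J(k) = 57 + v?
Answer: -2361275716112/9543 ≈ -2.4744e+8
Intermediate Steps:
J(k) = 47 (J(k) = 57 - 10 = 47)
X = -5767 (X = 47 - (-28 - 74)*(-57) = 47 - (-102)*(-57) = 47 - 1*5814 = 47 - 5814 = -5767)
(-5271 + X)*(-37650/28629 + 22418) = (-5271 - 5767)*(-37650/28629 + 22418) = -11038*(-37650*1/28629 + 22418) = -11038*(-12550/9543 + 22418) = -11038*213922424/9543 = -2361275716112/9543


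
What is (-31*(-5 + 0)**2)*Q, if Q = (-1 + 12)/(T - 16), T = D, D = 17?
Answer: -8525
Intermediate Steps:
T = 17
Q = 11 (Q = (-1 + 12)/(17 - 16) = 11/1 = 11*1 = 11)
(-31*(-5 + 0)**2)*Q = -31*(-5 + 0)**2*11 = -31*(-5)**2*11 = -31*25*11 = -775*11 = -8525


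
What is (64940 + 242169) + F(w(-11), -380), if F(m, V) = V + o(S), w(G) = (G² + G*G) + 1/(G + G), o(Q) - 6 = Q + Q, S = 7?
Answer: 306749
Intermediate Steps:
o(Q) = 6 + 2*Q (o(Q) = 6 + (Q + Q) = 6 + 2*Q)
w(G) = 1/(2*G) + 2*G² (w(G) = (G² + G²) + 1/(2*G) = 2*G² + 1/(2*G) = 1/(2*G) + 2*G²)
F(m, V) = 20 + V (F(m, V) = V + (6 + 2*7) = V + (6 + 14) = V + 20 = 20 + V)
(64940 + 242169) + F(w(-11), -380) = (64940 + 242169) + (20 - 380) = 307109 - 360 = 306749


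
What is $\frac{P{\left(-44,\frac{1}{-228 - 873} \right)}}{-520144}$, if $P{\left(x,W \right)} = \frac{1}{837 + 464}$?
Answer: $- \frac{1}{676707344} \approx -1.4777 \cdot 10^{-9}$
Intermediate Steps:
$P{\left(x,W \right)} = \frac{1}{1301}$
$\frac{P{\left(-44,\frac{1}{-228 - 873} \right)}}{-520144} = \frac{1}{1301 \left(-520144\right)} = \frac{1}{1301} \left(- \frac{1}{520144}\right) = - \frac{1}{676707344}$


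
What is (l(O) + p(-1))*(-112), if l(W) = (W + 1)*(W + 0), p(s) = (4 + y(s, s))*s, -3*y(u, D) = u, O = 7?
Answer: -17360/3 ≈ -5786.7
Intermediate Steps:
y(u, D) = -u/3
p(s) = s*(4 - s/3) (p(s) = (4 - s/3)*s = s*(4 - s/3))
l(W) = W*(1 + W) (l(W) = (1 + W)*W = W*(1 + W))
(l(O) + p(-1))*(-112) = (7*(1 + 7) + (⅓)*(-1)*(12 - 1*(-1)))*(-112) = (7*8 + (⅓)*(-1)*(12 + 1))*(-112) = (56 + (⅓)*(-1)*13)*(-112) = (56 - 13/3)*(-112) = (155/3)*(-112) = -17360/3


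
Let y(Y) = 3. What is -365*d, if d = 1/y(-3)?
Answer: -365/3 ≈ -121.67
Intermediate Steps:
d = ⅓ (d = 1/3 = ⅓ ≈ 0.33333)
-365*d = -365*⅓ = -365/3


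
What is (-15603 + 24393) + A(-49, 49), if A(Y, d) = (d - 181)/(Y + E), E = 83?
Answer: 149364/17 ≈ 8786.1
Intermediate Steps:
A(Y, d) = (-181 + d)/(83 + Y) (A(Y, d) = (d - 181)/(Y + 83) = (-181 + d)/(83 + Y))
(-15603 + 24393) + A(-49, 49) = (-15603 + 24393) + (-181 + 49)/(83 - 49) = 8790 - 132/34 = 8790 + (1/34)*(-132) = 8790 - 66/17 = 149364/17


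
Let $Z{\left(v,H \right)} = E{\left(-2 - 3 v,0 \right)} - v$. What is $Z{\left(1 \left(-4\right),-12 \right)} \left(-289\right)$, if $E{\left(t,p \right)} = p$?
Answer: $-1156$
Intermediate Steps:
$Z{\left(v,H \right)} = - v$ ($Z{\left(v,H \right)} = 0 - v = - v$)
$Z{\left(1 \left(-4\right),-12 \right)} \left(-289\right) = - 1 \left(-4\right) \left(-289\right) = \left(-1\right) \left(-4\right) \left(-289\right) = 4 \left(-289\right) = -1156$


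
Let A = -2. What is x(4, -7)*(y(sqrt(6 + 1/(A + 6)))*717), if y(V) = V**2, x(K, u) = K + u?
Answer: -53775/4 ≈ -13444.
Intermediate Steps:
x(4, -7)*(y(sqrt(6 + 1/(A + 6)))*717) = (4 - 7)*((sqrt(6 + 1/(-2 + 6)))**2*717) = -3*(sqrt(6 + 1/4))**2*717 = -3*(sqrt(25/4))**2*717 = -3*(5/2)**2*717 = -75*717/4 = -3*17925/4 = -53775/4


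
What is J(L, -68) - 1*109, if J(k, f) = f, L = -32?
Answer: -177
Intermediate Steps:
J(L, -68) - 1*109 = -68 - 1*109 = -68 - 109 = -177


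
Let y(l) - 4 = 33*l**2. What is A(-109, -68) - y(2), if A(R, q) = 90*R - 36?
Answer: -9982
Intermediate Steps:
A(R, q) = -36 + 90*R
y(l) = 4 + 33*l**2
A(-109, -68) - y(2) = (-36 + 90*(-109)) - (4 + 33*2**2) = (-36 - 9810) - (4 + 33*4) = -9846 - (4 + 132) = -9846 - 1*136 = -9846 - 136 = -9982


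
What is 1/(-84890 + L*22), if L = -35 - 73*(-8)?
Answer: -1/72812 ≈ -1.3734e-5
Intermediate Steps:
L = 549 (L = -35 + 584 = 549)
1/(-84890 + L*22) = 1/(-84890 + 549*22) = 1/(-84890 + 12078) = 1/(-72812) = -1/72812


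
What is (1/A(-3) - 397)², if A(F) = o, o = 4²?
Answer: 40335201/256 ≈ 1.5756e+5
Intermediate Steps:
o = 16
A(F) = 16
(1/A(-3) - 397)² = (1/16 - 397)² = (-6351/16)² = 40335201/256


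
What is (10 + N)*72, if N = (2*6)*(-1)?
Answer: -144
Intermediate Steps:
N = -12 (N = 12*(-1) = -12)
(10 + N)*72 = (10 - 12)*72 = -2*72 = -144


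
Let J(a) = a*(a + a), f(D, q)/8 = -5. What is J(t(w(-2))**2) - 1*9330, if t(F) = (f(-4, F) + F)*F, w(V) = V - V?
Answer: -9330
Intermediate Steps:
f(D, q) = -40 (f(D, q) = 8*(-5) = -40)
w(V) = 0
t(F) = F*(-40 + F) (t(F) = (-40 + F)*F = F*(-40 + F))
J(a) = 2*a**2 (J(a) = a*(2*a) = 2*a**2)
J(t(w(-2))**2) - 1*9330 = 2*((0*(-40 + 0))**2)**2 - 1*9330 = 2*((0*(-40))**2)**2 - 9330 = 2*(0**2)**2 - 9330 = 2*0**2 - 9330 = 2*0 - 9330 = 0 - 9330 = -9330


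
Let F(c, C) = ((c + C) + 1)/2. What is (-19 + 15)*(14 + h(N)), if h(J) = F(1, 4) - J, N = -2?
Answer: -76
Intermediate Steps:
F(c, C) = ½ + C/2 + c/2 (F(c, C) = ((C + c) + 1)*(½) = (1 + C + c)*(½) = ½ + C/2 + c/2)
h(J) = 3 - J (h(J) = (½ + (½)*4 + (½)*1) - J = (½ + 2 + ½) - J = 3 - J)
(-19 + 15)*(14 + h(N)) = (-19 + 15)*(14 + (3 - 1*(-2))) = -4*(14 + (3 + 2)) = -4*(14 + 5) = -4*19 = -76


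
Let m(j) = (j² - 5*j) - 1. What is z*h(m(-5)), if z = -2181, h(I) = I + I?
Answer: -213738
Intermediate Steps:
m(j) = -1 + j² - 5*j
h(I) = 2*I
z*h(m(-5)) = -4362*(-1 + (-5)² - 5*(-5)) = -4362*(-1 + 25 + 25) = -4362*49 = -2181*98 = -213738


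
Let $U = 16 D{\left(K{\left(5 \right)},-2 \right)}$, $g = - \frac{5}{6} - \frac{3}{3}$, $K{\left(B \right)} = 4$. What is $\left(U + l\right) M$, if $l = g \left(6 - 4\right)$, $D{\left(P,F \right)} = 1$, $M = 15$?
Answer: $185$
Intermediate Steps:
$g = - \frac{11}{6}$ ($g = \left(-5\right) \frac{1}{6} - 1 = - \frac{5}{6} - 1 = - \frac{11}{6} \approx -1.8333$)
$U = 16$ ($U = 16 \cdot 1 = 16$)
$l = - \frac{11}{3}$ ($l = - \frac{11 \left(6 - 4\right)}{6} = \left(- \frac{11}{6}\right) 2 = - \frac{11}{3} \approx -3.6667$)
$\left(U + l\right) M = \left(16 - \frac{11}{3}\right) 15 = \frac{37}{3} \cdot 15 = 185$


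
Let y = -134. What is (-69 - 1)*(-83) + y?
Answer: 5676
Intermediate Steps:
(-69 - 1)*(-83) + y = (-69 - 1)*(-83) - 134 = -70*(-83) - 134 = 5810 - 134 = 5676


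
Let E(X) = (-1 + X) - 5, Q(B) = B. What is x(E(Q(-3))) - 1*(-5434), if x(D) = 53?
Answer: 5487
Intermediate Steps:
E(X) = -6 + X
x(E(Q(-3))) - 1*(-5434) = 53 - 1*(-5434) = 53 + 5434 = 5487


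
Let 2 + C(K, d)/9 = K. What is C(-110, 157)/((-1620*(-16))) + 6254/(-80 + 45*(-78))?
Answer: -23017/12924 ≈ -1.7810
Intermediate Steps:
C(K, d) = -18 + 9*K
C(-110, 157)/((-1620*(-16))) + 6254/(-80 + 45*(-78)) = (-18 + 9*(-110))/((-1620*(-16))) + 6254/(-80 + 45*(-78)) = (-18 - 990)/25920 + 6254/(-80 - 3510) = -1008*1/25920 + 6254/(-3590) = -7/180 + 6254*(-1/3590) = -7/180 - 3127/1795 = -23017/12924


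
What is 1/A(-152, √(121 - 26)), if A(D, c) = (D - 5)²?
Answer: 1/24649 ≈ 4.0570e-5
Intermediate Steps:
A(D, c) = (-5 + D)²
1/A(-152, √(121 - 26)) = 1/((-5 - 152)²) = 1/((-157)²) = 1/24649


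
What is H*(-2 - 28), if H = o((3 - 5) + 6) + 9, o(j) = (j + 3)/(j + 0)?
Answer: -645/2 ≈ -322.50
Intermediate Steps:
o(j) = (3 + j)/j
H = 43/4 (H = (3 + ((3 - 5) + 6))/((3 - 5) + 6) + 9 = (3 + (-2 + 6))/(-2 + 6) + 9 = (3 + 4)/4 + 9 = (¼)*7 + 9 = 7/4 + 9 = 43/4 ≈ 10.750)
H*(-2 - 28) = 43*(-2 - 28)/4 = (43/4)*(-30) = -645/2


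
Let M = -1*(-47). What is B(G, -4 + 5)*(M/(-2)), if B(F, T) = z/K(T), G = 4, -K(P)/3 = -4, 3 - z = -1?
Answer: -47/6 ≈ -7.8333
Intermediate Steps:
z = 4 (z = 3 - 1*(-1) = 3 + 1 = 4)
K(P) = 12 (K(P) = -3*(-4) = 12)
B(F, T) = ⅓ (B(F, T) = 4/12 = 4*(1/12) = ⅓)
M = 47
B(G, -4 + 5)*(M/(-2)) = (47/(-2))/3 = (47*(-½))/3 = (⅓)*(-47/2) = -47/6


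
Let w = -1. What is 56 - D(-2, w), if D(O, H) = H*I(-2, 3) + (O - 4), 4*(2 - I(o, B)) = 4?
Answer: 63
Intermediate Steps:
I(o, B) = 1 (I(o, B) = 2 - ¼*4 = 2 - 1 = 1)
D(O, H) = -4 + H + O (D(O, H) = H*1 + (O - 4) = H + (-4 + O) = -4 + H + O)
56 - D(-2, w) = 56 - (-4 - 1 - 2) = 56 - 1*(-7) = 56 + 7 = 63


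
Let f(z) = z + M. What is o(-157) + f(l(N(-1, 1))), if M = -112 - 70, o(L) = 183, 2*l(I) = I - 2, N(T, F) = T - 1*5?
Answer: -3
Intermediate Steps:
N(T, F) = -5 + T (N(T, F) = T - 5 = -5 + T)
l(I) = -1 + I/2 (l(I) = (I - 2)/2 = (-2 + I)/2 = -1 + I/2)
M = -182
f(z) = -182 + z (f(z) = z - 182 = -182 + z)
o(-157) + f(l(N(-1, 1))) = 183 + (-182 + (-1 + (-5 - 1)/2)) = 183 + (-182 + (-1 + (½)*(-6))) = 183 + (-182 + (-1 - 3)) = 183 + (-182 - 4) = 183 - 186 = -3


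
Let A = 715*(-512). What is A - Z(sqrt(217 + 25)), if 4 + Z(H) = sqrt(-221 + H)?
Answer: -366076 - I*sqrt(221 - 11*sqrt(2)) ≈ -3.6608e+5 - 14.333*I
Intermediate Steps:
A = -366080
Z(H) = -4 + sqrt(-221 + H)
A - Z(sqrt(217 + 25)) = -366080 - (-4 + sqrt(-221 + sqrt(217 + 25))) = -366080 - (-4 + sqrt(-221 + sqrt(242))) = -366080 - (-4 + sqrt(-221 + 11*sqrt(2))) = -366080 + (4 - sqrt(-221 + 11*sqrt(2))) = -366076 - sqrt(-221 + 11*sqrt(2))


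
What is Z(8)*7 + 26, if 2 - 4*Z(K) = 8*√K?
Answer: 59/2 - 28*√2 ≈ -10.098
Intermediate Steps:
Z(K) = ½ - 2*√K
Z(8)*7 + 26 = (½ - 4*√2)*7 + 26 = (7/2 - 28*√2) + 26 = 59/2 - 28*√2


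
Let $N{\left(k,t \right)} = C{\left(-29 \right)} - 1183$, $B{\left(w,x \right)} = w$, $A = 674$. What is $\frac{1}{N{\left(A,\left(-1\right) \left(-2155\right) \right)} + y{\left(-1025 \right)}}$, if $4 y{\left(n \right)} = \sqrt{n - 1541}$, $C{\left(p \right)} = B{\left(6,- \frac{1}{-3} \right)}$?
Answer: $- \frac{9416}{11083915} - \frac{2 i \sqrt{2566}}{11083915} \approx -0.00084952 - 9.1404 \cdot 10^{-6} i$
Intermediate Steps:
$C{\left(p \right)} = 6$
$N{\left(k,t \right)} = -1177$ ($N{\left(k,t \right)} = 6 - 1183 = -1177$)
$y{\left(n \right)} = \frac{\sqrt{-1541 + n}}{4}$ ($y{\left(n \right)} = \frac{\sqrt{n - 1541}}{4} = \frac{\sqrt{-1541 + n}}{4}$)
$\frac{1}{N{\left(A,\left(-1\right) \left(-2155\right) \right)} + y{\left(-1025 \right)}} = \frac{1}{-1177 + \frac{\sqrt{-1541 - 1025}}{4}} = \frac{1}{-1177 + \frac{\sqrt{-2566}}{4}} = \frac{1}{-1177 + \frac{i \sqrt{2566}}{4}}$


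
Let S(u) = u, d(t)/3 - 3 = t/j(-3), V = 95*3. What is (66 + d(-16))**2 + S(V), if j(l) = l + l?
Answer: 7174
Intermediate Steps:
j(l) = 2*l
V = 285
d(t) = 9 - t/2 (d(t) = 9 + 3*(t/((2*(-3)))) = 9 + 3*(t/(-6)) = 9 + 3*(t*(-1/6)) = 9 + 3*(-t/6) = 9 - t/2)
(66 + d(-16))**2 + S(V) = (66 + (9 - 1/2*(-16)))**2 + 285 = (66 + (9 + 8))**2 + 285 = (66 + 17)**2 + 285 = 83**2 + 285 = 6889 + 285 = 7174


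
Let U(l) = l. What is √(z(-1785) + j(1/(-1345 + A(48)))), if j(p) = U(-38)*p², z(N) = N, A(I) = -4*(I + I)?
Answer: I*√5336152223/1729 ≈ 42.249*I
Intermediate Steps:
A(I) = -8*I
j(p) = -38*p²
√(z(-1785) + j(1/(-1345 + A(48)))) = √(-1785 - 38/(-1345 - 8*48)²) = √(-1785 - 38/(-1345 - 384)²) = √(-1785 - 38*(1/(-1729))²) = √(-1785 - 38*(-1/1729)²) = √(-1785 - 38*1/2989441) = √(-1785 - 2/157339) = √(-280850117/157339) = I*√5336152223/1729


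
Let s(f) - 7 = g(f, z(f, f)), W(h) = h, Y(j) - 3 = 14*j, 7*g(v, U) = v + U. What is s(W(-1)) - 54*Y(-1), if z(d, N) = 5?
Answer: 4211/7 ≈ 601.57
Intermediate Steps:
g(v, U) = U/7 + v/7 (g(v, U) = (v + U)/7 = (U + v)/7 = U/7 + v/7)
Y(j) = 3 + 14*j
s(f) = 54/7 + f/7 (s(f) = 7 + ((⅐)*5 + f/7) = 7 + (5/7 + f/7) = 54/7 + f/7)
s(W(-1)) - 54*Y(-1) = (54/7 + (⅐)*(-1)) - 54*(3 + 14*(-1)) = (54/7 - ⅐) - 54*(3 - 14) = 53/7 - 54*(-11) = 53/7 + 594 = 4211/7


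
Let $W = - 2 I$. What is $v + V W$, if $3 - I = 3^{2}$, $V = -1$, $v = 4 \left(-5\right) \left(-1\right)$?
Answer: $8$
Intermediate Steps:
$v = 20$ ($v = \left(-20\right) \left(-1\right) = 20$)
$I = -6$ ($I = 3 - 3^{2} = 3 - 9 = -6$)
$W = 12$ ($W = \left(-2\right) \left(-6\right) = 12$)
$v + V W = 20 - 12 = 8$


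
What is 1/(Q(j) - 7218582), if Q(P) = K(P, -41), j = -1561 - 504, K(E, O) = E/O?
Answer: -41/295959797 ≈ -1.3853e-7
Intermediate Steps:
j = -2065
Q(P) = -P/41 (Q(P) = P/(-41) = P*(-1/41) = -P/41)
1/(Q(j) - 7218582) = 1/(-1/41*(-2065) - 7218582) = 1/(2065/41 - 7218582) = 1/(-295959797/41) = -41/295959797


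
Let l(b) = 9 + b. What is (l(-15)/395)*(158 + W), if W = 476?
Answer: -3804/395 ≈ -9.6304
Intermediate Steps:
(l(-15)/395)*(158 + W) = ((9 - 15)/395)*(158 + 476) = -6*1/395*634 = -6/395*634 = -3804/395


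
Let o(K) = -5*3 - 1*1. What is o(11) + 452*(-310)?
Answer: -140136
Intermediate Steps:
o(K) = -16 (o(K) = -15 - 1 = -16)
o(11) + 452*(-310) = -16 + 452*(-310) = -16 - 140120 = -140136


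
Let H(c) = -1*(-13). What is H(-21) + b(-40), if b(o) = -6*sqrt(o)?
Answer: 13 - 12*I*sqrt(10) ≈ 13.0 - 37.947*I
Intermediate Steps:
H(c) = 13
H(-21) + b(-40) = 13 - 12*I*sqrt(10)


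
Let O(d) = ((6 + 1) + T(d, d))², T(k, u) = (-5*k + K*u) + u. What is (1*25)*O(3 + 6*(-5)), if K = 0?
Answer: 330625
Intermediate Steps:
T(k, u) = u - 5*k (T(k, u) = (-5*k + 0*u) + u = (-5*k + 0) + u = -5*k + u = u - 5*k)
O(d) = (7 - 4*d)² (O(d) = ((6 + 1) + (d - 5*d))² = (7 - 4*d)²)
(1*25)*O(3 + 6*(-5)) = (1*25)*(7 - 4*(3 + 6*(-5)))² = 25*(7 - 4*(3 - 30))² = 25*(7 - 4*(-27))² = 25*(7 + 108)² = 25*115² = 25*13225 = 330625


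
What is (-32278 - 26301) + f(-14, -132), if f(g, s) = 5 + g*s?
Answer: -56726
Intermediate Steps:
(-32278 - 26301) + f(-14, -132) = (-32278 - 26301) + (5 - 14*(-132)) = -58579 + (5 + 1848) = -58579 + 1853 = -56726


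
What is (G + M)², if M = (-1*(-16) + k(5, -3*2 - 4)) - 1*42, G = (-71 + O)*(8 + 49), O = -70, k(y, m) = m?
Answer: 65173329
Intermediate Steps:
G = -8037 (G = (-71 - 70)*(8 + 49) = -141*57 = -8037)
M = -36 (M = (-1*(-16) + (-3*2 - 4)) - 1*42 = (16 + (-6 - 4)) - 42 = (16 - 10) - 42 = 6 - 42 = -36)
(G + M)² = (-8037 - 36)² = (-8073)² = 65173329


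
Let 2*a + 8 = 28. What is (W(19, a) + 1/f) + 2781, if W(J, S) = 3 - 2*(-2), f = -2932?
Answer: 8174415/2932 ≈ 2788.0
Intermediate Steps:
a = 10 (a = -4 + (½)*28 = -4 + 14 = 10)
W(J, S) = 7 (W(J, S) = 3 + 4 = 7)
(W(19, a) + 1/f) + 2781 = (7 + 1/(-2932)) + 2781 = (7 - 1/2932) + 2781 = 20523/2932 + 2781 = 8174415/2932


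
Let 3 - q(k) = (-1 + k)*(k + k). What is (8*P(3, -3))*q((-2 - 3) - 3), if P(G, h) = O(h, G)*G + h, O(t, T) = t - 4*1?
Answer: 27072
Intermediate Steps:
O(t, T) = -4 + t (O(t, T) = t - 4 = -4 + t)
P(G, h) = h + G*(-4 + h) (P(G, h) = (-4 + h)*G + h = G*(-4 + h) + h = h + G*(-4 + h))
q(k) = 3 - 2*k*(-1 + k) (q(k) = 3 - (-1 + k)*(k + k) = 3 - (-1 + k)*2*k = 3 - 2*k*(-1 + k))
(8*P(3, -3))*q((-2 - 3) - 3) = (8*(-3 + 3*(-4 - 3)))*(3 - 2*((-2 - 3) - 3)² + 2*((-2 - 3) - 3)) = (8*(-3 + 3*(-7)))*(3 - 2*(-5 - 3)² + 2*(-5 - 3)) = (8*(-3 - 21))*(3 - 2*(-8)² + 2*(-8)) = (8*(-24))*(3 - 2*64 - 16) = -192*(3 - 128 - 16) = -192*(-141) = 27072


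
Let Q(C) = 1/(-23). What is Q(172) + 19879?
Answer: 457216/23 ≈ 19879.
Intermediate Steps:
Q(C) = -1/23
Q(172) + 19879 = -1/23 + 19879 = 457216/23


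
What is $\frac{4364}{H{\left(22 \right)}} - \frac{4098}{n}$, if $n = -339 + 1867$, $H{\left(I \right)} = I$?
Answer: $\frac{1644509}{8404} \approx 195.68$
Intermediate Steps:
$n = 1528$
$\frac{4364}{H{\left(22 \right)}} - \frac{4098}{n} = \frac{4364}{22} - \frac{4098}{1528} = 4364 \cdot \frac{1}{22} - \frac{2049}{764} = \frac{2182}{11} - \frac{2049}{764} = \frac{1644509}{8404}$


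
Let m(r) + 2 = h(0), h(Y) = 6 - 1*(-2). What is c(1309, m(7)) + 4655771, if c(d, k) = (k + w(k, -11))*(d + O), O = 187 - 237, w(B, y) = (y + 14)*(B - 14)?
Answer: 4633109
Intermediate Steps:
h(Y) = 8 (h(Y) = 6 + 2 = 8)
w(B, y) = (-14 + B)*(14 + y) (w(B, y) = (14 + y)*(-14 + B) = (-14 + B)*(14 + y))
O = -50
m(r) = 6 (m(r) = -2 + 8 = 6)
c(d, k) = (-50 + d)*(-42 + 4*k) (c(d, k) = (k + (-196 - 14*(-11) + 14*k + k*(-11)))*(d - 50) = (k + (-196 + 154 + 14*k - 11*k))*(-50 + d) = (k + (-42 + 3*k))*(-50 + d) = (-42 + 4*k)*(-50 + d) = (-50 + d)*(-42 + 4*k))
c(1309, m(7)) + 4655771 = (2100 - 200*6 - 42*1309 + 4*1309*6) + 4655771 = (2100 - 1200 - 54978 + 31416) + 4655771 = -22662 + 4655771 = 4633109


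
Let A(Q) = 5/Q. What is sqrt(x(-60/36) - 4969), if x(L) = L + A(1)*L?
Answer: I*sqrt(4979) ≈ 70.562*I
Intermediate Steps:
x(L) = 6*L (x(L) = L + (5/1)*L = L + (5*1)*L = L + 5*L = 6*L)
sqrt(x(-60/36) - 4969) = sqrt(6*(-60/36) - 4969) = sqrt(6*(-60*1/36) - 4969) = sqrt(6*(-5/3) - 4969) = sqrt(-10 - 4969) = sqrt(-4979) = I*sqrt(4979)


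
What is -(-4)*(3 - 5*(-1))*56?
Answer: 1792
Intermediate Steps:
-(-4)*(3 - 5*(-1))*56 = -(-4)*(3 + 5)*56 = -(-4)*8*56 = -4*(-8)*56 = 32*56 = 1792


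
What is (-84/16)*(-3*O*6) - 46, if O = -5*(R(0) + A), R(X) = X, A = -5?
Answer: 4633/2 ≈ 2316.5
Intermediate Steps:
O = 25 (O = -5*(0 - 5) = -5*(-5) = 25)
(-84/16)*(-3*O*6) - 46 = (-84/16)*(-3*25*6) - 46 = (-84*1/16)*(-75*6) - 46 = -21/4*(-450) - 46 = 4725/2 - 46 = 4633/2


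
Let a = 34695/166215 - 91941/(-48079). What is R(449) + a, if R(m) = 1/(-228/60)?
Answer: 18806277017/10122504581 ≈ 1.8579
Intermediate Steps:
a = 1130004948/532763399 (a = 34695*(1/166215) - 91941*(-1/48079) = 2313/11081 + 91941/48079 = 1130004948/532763399 ≈ 2.1210)
R(m) = -5/19 (R(m) = 1/(-228*1/60) = 1/(-19/5) = -5/19)
R(449) + a = -5/19 + 1130004948/532763399 = 18806277017/10122504581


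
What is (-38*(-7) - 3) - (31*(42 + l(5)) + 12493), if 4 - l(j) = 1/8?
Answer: -109217/8 ≈ -13652.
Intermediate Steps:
l(j) = 31/8 (l(j) = 4 - 1/8 = 4 - 1*⅛ = 4 - ⅛ = 31/8)
(-38*(-7) - 3) - (31*(42 + l(5)) + 12493) = (-38*(-7) - 3) - (31*(42 + 31/8) + 12493) = (266 - 3) - (31*(367/8) + 12493) = 263 - (11377/8 + 12493) = 263 - 1*111321/8 = 263 - 111321/8 = -109217/8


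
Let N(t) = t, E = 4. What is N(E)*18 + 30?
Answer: 102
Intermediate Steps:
N(E)*18 + 30 = 4*18 + 30 = 72 + 30 = 102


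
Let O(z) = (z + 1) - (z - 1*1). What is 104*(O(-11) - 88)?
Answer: -8944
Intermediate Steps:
O(z) = 2 (O(z) = (1 + z) - (z - 1) = (1 + z) - (-1 + z) = (1 + z) + (1 - z) = 2)
104*(O(-11) - 88) = 104*(2 - 88) = 104*(-86) = -8944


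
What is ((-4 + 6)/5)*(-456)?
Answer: -912/5 ≈ -182.40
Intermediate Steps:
((-4 + 6)/5)*(-456) = (2*(⅕))*(-456) = (⅖)*(-456) = -912/5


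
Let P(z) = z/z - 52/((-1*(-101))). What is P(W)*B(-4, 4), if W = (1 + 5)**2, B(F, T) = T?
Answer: 196/101 ≈ 1.9406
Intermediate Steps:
W = 36 (W = 6**2 = 36)
P(z) = 49/101 (P(z) = 1 - 52/101 = 49/101)
P(W)*B(-4, 4) = (49/101)*4 = 196/101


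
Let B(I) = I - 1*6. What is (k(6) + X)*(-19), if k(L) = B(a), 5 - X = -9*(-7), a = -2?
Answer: 1254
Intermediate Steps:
X = -58 (X = 5 - (-9)*(-7) = 5 - 1*63 = 5 - 63 = -58)
B(I) = -6 + I (B(I) = I - 6 = -6 + I)
k(L) = -8 (k(L) = -6 - 2 = -8)
(k(6) + X)*(-19) = (-8 - 58)*(-19) = -66*(-19) = 1254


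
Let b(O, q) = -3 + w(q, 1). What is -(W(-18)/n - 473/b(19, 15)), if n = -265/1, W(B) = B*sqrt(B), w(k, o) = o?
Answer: -473/2 - 54*I*sqrt(2)/265 ≈ -236.5 - 0.28818*I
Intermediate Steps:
W(B) = B**(3/2)
b(O, q) = -2 (b(O, q) = -3 + 1 = -2)
n = -265 (n = -265*1 = -265)
-(W(-18)/n - 473/b(19, 15)) = -((-18)**(3/2)/(-265) - 473/(-2)) = -(-54*I*sqrt(2)*(-1/265) - 473*(-1/2)) = -(54*I*sqrt(2)/265 + 473/2) = -(473/2 + 54*I*sqrt(2)/265) = -473/2 - 54*I*sqrt(2)/265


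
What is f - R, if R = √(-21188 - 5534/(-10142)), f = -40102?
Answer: -40102 - 13*I*√3223883179/5071 ≈ -40102.0 - 145.56*I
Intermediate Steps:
R = 13*I*√3223883179/5071 (R = √(-21188 - 5534*(-1/10142)) = √(-21188 + 2767/5071) = √(-107441581/5071) = 13*I*√3223883179/5071 ≈ 145.56*I)
f - R = -40102 - 13*I*√3223883179/5071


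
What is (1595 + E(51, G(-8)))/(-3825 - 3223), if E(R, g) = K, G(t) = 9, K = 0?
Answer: -1595/7048 ≈ -0.22631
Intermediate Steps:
E(R, g) = 0
(1595 + E(51, G(-8)))/(-3825 - 3223) = (1595 + 0)/(-3825 - 3223) = 1595/(-7048) = 1595*(-1/7048) = -1595/7048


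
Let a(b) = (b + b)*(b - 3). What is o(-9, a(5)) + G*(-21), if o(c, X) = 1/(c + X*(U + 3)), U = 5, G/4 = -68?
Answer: 862513/151 ≈ 5712.0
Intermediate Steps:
G = -272 (G = 4*(-68) = -272)
a(b) = 2*b*(-3 + b) (a(b) = (2*b)*(-3 + b) = 2*b*(-3 + b))
o(c, X) = 1/(c + 8*X) (o(c, X) = 1/(c + X*(5 + 3)) = 1/(c + X*8) = 1/(c + 8*X))
o(-9, a(5)) + G*(-21) = 1/(-9 + 8*(2*5*(-3 + 5))) - 272*(-21) = 1/(-9 + 8*(2*5*2)) + 5712 = 1/(-9 + 8*20) + 5712 = 1/(-9 + 160) + 5712 = 1/151 + 5712 = 862513/151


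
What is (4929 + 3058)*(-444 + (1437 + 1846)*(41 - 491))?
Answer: -11803140678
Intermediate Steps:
(4929 + 3058)*(-444 + (1437 + 1846)*(41 - 491)) = 7987*(-444 + 3283*(-450)) = 7987*(-444 - 1477350) = 7987*(-1477794) = -11803140678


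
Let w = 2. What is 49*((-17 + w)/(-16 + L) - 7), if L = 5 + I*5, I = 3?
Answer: -2107/4 ≈ -526.75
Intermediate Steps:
L = 20 (L = 5 + 3*5 = 5 + 15 = 20)
49*((-17 + w)/(-16 + L) - 7) = 49*((-17 + 2)/(-16 + 20) - 7) = 49*(-15/4 - 7) = 49*(-43/4) = -2107/4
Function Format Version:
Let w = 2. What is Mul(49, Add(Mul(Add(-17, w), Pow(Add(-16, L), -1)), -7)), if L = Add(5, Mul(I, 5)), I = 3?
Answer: Rational(-2107, 4) ≈ -526.75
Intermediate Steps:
L = 20 (L = Add(5, Mul(3, 5)) = Add(5, 15) = 20)
Mul(49, Add(Mul(Add(-17, w), Pow(Add(-16, L), -1)), -7)) = Mul(49, Add(Mul(Add(-17, 2), Pow(Add(-16, 20), -1)), -7)) = Mul(49, Add(Mul(-15, Pow(4, -1)), -7)) = Mul(49, Add(Mul(-15, Rational(1, 4)), -7)) = Mul(49, Add(Rational(-15, 4), -7)) = Mul(49, Rational(-43, 4)) = Rational(-2107, 4)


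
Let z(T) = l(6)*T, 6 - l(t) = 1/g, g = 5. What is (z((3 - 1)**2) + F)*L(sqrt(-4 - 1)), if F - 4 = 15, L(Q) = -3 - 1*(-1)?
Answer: -422/5 ≈ -84.400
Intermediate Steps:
l(t) = 29/5 (l(t) = 6 - 1/5 = 29/5)
L(Q) = -2 (L(Q) = -3 + 1 = -2)
F = 19 (F = 4 + 15 = 19)
z(T) = 29*T/5
(z((3 - 1)**2) + F)*L(sqrt(-4 - 1)) = (29*(3 - 1)**2/5 + 19)*(-2) = ((29/5)*2**2 + 19)*(-2) = ((29/5)*4 + 19)*(-2) = (116/5 + 19)*(-2) = (211/5)*(-2) = -422/5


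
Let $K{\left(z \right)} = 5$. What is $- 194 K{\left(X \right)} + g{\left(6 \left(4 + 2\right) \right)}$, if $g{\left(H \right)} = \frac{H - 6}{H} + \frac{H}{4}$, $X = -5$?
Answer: $- \frac{5761}{6} \approx -960.17$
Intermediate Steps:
$g{\left(H \right)} = \frac{H}{4} + \frac{-6 + H}{H}$ ($g{\left(H \right)} = \frac{H - 6}{H} + H \frac{1}{4} = \frac{-6 + H}{H} + \frac{H}{4} = \frac{H}{4} + \frac{-6 + H}{H}$)
$- 194 K{\left(X \right)} + g{\left(6 \left(4 + 2\right) \right)} = \left(-194\right) 5 + \left(1 - \frac{6}{6 \left(4 + 2\right)} + \frac{6 \left(4 + 2\right)}{4}\right) = -970 + \left(1 - \frac{6}{6 \cdot 6} + \frac{6 \cdot 6}{4}\right) = -970 + \left(1 - \frac{6}{36} + \frac{1}{4} \cdot 36\right) = -970 + \left(1 - \frac{1}{6} + 9\right) = -970 + \frac{59}{6} = - \frac{5761}{6}$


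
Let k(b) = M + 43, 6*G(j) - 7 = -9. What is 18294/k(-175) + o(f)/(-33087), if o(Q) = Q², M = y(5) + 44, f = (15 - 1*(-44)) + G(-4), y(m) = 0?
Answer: 1814982430/8635707 ≈ 210.17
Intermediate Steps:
G(j) = -⅓ (G(j) = 7/6 + (⅙)*(-9) = 7/6 - 3/2 = -⅓)
f = 176/3 (f = (15 - 1*(-44)) - ⅓ = (15 + 44) - ⅓ = 59 - ⅓ = 176/3 ≈ 58.667)
M = 44 (M = 0 + 44 = 44)
k(b) = 87 (k(b) = 44 + 43 = 87)
18294/k(-175) + o(f)/(-33087) = 18294/87 + (176/3)²/(-33087) = 18294*(1/87) + (30976/9)*(-1/33087) = 6098/29 - 30976/297783 = 1814982430/8635707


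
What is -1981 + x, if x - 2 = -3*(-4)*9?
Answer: -1871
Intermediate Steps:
x = 110 (x = 2 - 3*(-4)*9 = 2 + 12*9 = 2 + 108 = 110)
-1981 + x = -1981 + 110 = -1871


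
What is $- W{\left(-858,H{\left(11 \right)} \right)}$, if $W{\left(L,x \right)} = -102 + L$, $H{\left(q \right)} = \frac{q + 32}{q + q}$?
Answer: $960$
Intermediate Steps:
$H{\left(q \right)} = \frac{32 + q}{2 q}$
$- W{\left(-858,H{\left(11 \right)} \right)} = - (-102 - 858) = \left(-1\right) \left(-960\right) = 960$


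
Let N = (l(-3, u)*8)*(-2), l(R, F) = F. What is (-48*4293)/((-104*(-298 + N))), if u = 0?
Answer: -12879/1937 ≈ -6.6489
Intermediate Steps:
N = 0 (N = (0*8)*(-2) = 0*(-2) = 0)
(-48*4293)/((-104*(-298 + N))) = (-48*4293)/((-104*(-298 + 0))) = -206064/((-104*(-298))) = -206064/30992 = -206064*1/30992 = -12879/1937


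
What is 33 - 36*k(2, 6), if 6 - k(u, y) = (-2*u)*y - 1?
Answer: -1083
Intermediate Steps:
k(u, y) = 7 + 2*u*y (k(u, y) = 6 - ((-2*u)*y - 1) = 6 - (-2*u*y - 1) = 6 - (-1 - 2*u*y) = 6 + (1 + 2*u*y) = 7 + 2*u*y)
33 - 36*k(2, 6) = 33 - 36*(7 + 2*2*6) = 33 - 36*(7 + 24) = 33 - 36*31 = 33 - 1116 = -1083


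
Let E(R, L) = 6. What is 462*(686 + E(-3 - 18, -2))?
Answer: 319704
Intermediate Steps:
462*(686 + E(-3 - 18, -2)) = 462*(686 + 6) = 462*692 = 319704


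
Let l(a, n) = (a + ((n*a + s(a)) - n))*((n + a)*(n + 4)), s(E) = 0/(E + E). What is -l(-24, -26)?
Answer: -688600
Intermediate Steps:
s(E) = 0 (s(E) = 0/((2*E)) = 0*(1/(2*E)) = 0)
l(a, n) = (4 + n)*(a + n)*(a - n + a*n) (l(a, n) = (a + ((n*a + 0) - n))*((n + a)*(n + 4)) = (a + ((a*n + 0) - n))*((a + n)*(4 + n)) = (a + (a*n - n))*((4 + n)*(a + n)) = (a + (-n + a*n))*((4 + n)*(a + n)) = (a - n + a*n)*((4 + n)*(a + n)) = (4 + n)*(a + n)*(a - n + a*n))
-l(-24, -26) = -(-1*(-26)³ - 4*(-26)² + 4*(-24)² - 24*(-26)³ + (-24)²*(-26)² + 4*(-24)*(-26)² + 5*(-26)*(-24)²) = -(-1*(-17576) - 4*676 + 4*576 - 24*(-17576) + 576*676 + 4*(-24)*676 + 5*(-26)*576) = -(17576 - 2704 + 2304 + 421824 + 389376 - 64896 - 74880) = -1*688600 = -688600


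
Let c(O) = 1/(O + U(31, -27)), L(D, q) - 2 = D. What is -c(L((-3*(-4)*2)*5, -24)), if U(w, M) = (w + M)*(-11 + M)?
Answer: 1/30 ≈ 0.033333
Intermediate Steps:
U(w, M) = (-11 + M)*(M + w) (U(w, M) = (M + w)*(-11 + M) = (-11 + M)*(M + w))
L(D, q) = 2 + D
c(O) = 1/(-152 + O) (c(O) = 1/(O + ((-27)² - 11*(-27) - 11*31 - 27*31)) = 1/(O + (729 + 297 - 341 - 837)) = 1/(O - 152) = 1/(-152 + O))
-c(L((-3*(-4)*2)*5, -24)) = -1/(-152 + (2 + (-3*(-4)*2)*5)) = -1/(-152 + (2 + (12*2)*5)) = -1/(-152 + (2 + 24*5)) = -1/(-152 + (2 + 120)) = -1/(-152 + 122) = -1/(-30) = -1*(-1/30) = 1/30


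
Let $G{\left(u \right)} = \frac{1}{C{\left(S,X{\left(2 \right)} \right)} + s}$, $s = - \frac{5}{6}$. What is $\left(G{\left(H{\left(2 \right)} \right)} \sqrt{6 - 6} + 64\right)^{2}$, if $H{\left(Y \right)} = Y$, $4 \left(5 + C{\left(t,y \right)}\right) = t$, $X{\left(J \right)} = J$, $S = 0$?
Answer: $4096$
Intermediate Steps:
$s = - \frac{5}{6}$ ($s = \left(-5\right) \frac{1}{6} = - \frac{5}{6} \approx -0.83333$)
$C{\left(t,y \right)} = -5 + \frac{t}{4}$
$G{\left(u \right)} = - \frac{6}{35}$ ($G{\left(u \right)} = \frac{1}{\left(-5 + \frac{1}{4} \cdot 0\right) - \frac{5}{6}} = \frac{1}{\left(-5 + 0\right) - \frac{5}{6}} = \frac{1}{-5 - \frac{5}{6}} = \frac{1}{- \frac{35}{6}} = - \frac{6}{35}$)
$\left(G{\left(H{\left(2 \right)} \right)} \sqrt{6 - 6} + 64\right)^{2} = \left(- \frac{6 \sqrt{6 - 6}}{35} + 64\right)^{2} = \left(- \frac{6 \sqrt{0}}{35} + 64\right)^{2} = \left(\left(- \frac{6}{35}\right) 0 + 64\right)^{2} = \left(0 + 64\right)^{2} = 64^{2} = 4096$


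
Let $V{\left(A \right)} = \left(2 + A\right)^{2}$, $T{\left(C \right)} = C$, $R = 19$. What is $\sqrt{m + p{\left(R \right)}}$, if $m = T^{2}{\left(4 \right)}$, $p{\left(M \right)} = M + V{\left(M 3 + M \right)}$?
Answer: $\sqrt{6119} \approx 78.224$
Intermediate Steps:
$p{\left(M \right)} = M + \left(2 + 4 M\right)^{2}$ ($p{\left(M \right)} = M + \left(2 + \left(M 3 + M\right)\right)^{2} = M + \left(2 + \left(3 M + M\right)\right)^{2} = M + \left(2 + 4 M\right)^{2}$)
$m = 16$ ($m = 4^{2} = 16$)
$\sqrt{m + p{\left(R \right)}} = \sqrt{16 + \left(19 + 4 \left(1 + 2 \cdot 19\right)^{2}\right)} = \sqrt{16 + \left(19 + 4 \left(1 + 38\right)^{2}\right)} = \sqrt{16 + \left(19 + 4 \cdot 39^{2}\right)} = \sqrt{16 + \left(19 + 4 \cdot 1521\right)} = \sqrt{16 + \left(19 + 6084\right)} = \sqrt{16 + 6103} = \sqrt{6119}$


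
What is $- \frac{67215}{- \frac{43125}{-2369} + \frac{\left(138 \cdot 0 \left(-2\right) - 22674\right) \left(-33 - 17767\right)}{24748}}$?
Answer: $- \frac{2855566541}{693615235} \approx -4.1169$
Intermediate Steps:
$- \frac{67215}{- \frac{43125}{-2369} + \frac{\left(138 \cdot 0 \left(-2\right) - 22674\right) \left(-33 - 17767\right)}{24748}} = - \frac{67215}{\left(-43125\right) \left(- \frac{1}{2369}\right) + \left(138 \cdot 0 - 22674\right) \left(-17800\right) \frac{1}{24748}} = - \frac{67215}{\frac{1875}{103} + \left(0 - 22674\right) \left(-17800\right) \frac{1}{24748}} = - \frac{67215}{\frac{1875}{103} + \left(-22674\right) \left(-17800\right) \frac{1}{24748}} = - \frac{67215}{\frac{1875}{103} + 403597200 \cdot \frac{1}{24748}} = - \frac{67215}{\frac{1875}{103} + \frac{100899300}{6187}} = - \frac{67215}{\frac{10404228525}{637261}} = \left(-67215\right) \frac{637261}{10404228525} = - \frac{2855566541}{693615235}$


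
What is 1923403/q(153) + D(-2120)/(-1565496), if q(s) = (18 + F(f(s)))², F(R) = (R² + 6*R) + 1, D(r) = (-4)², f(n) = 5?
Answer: 376384951909/1071582012 ≈ 351.24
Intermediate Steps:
D(r) = 16
F(R) = 1 + R² + 6*R
q(s) = 5476 (q(s) = (18 + (1 + 5² + 6*5))² = (18 + (1 + 25 + 30))² = (18 + 56)² = 74² = 5476)
1923403/q(153) + D(-2120)/(-1565496) = 1923403/5476 + 16/(-1565496) = 1923403*(1/5476) + 16*(-1/1565496) = 1923403/5476 - 2/195687 = 376384951909/1071582012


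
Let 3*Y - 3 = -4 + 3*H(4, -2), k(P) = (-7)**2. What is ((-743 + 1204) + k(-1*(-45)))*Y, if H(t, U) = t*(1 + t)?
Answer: 10030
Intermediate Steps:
k(P) = 49
Y = 59/3 (Y = 1 + (-4 + 3*(4*(1 + 4)))/3 = 1 + (-4 + 3*(4*5))/3 = 1 + (-4 + 3*20)/3 = 1 + (-4 + 60)/3 = 1 + (1/3)*56 = 1 + 56/3 = 59/3 ≈ 19.667)
((-743 + 1204) + k(-1*(-45)))*Y = ((-743 + 1204) + 49)*(59/3) = (461 + 49)*(59/3) = 510*(59/3) = 10030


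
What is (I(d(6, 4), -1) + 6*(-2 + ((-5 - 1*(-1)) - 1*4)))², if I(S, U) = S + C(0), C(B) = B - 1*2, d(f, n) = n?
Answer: 3364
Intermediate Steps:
C(B) = -2 + B (C(B) = B - 2 = -2 + B)
I(S, U) = -2 + S (I(S, U) = S + (-2 + 0) = S - 2 = -2 + S)
(I(d(6, 4), -1) + 6*(-2 + ((-5 - 1*(-1)) - 1*4)))² = ((-2 + 4) + 6*(-2 + ((-5 - 1*(-1)) - 1*4)))² = (2 + 6*(-2 + ((-5 + 1) - 4)))² = (2 + 6*(-2 + (-4 - 4)))² = (2 + 6*(-2 - 8))² = (2 + 6*(-10))² = (2 - 60)² = (-58)² = 3364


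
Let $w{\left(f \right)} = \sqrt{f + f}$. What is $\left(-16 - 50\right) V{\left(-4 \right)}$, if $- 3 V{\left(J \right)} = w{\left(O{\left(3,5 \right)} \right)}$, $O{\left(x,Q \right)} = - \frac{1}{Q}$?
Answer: $\frac{22 i \sqrt{10}}{5} \approx 13.914 i$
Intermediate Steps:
$w{\left(f \right)} = \sqrt{2} \sqrt{f}$ ($w{\left(f \right)} = \sqrt{2 f} = \sqrt{2} \sqrt{f}$)
$V{\left(J \right)} = - \frac{i \sqrt{10}}{15}$ ($V{\left(J \right)} = - \frac{\sqrt{2} \sqrt{- \frac{1}{5}}}{3} = - \frac{\sqrt{2} \frac{i \sqrt{5}}{5}}{3} = - \frac{\frac{1}{5} i \sqrt{10}}{3} = - \frac{i \sqrt{10}}{15}$)
$\left(-16 - 50\right) V{\left(-4 \right)} = \left(-16 - 50\right) \left(- \frac{i \sqrt{10}}{15}\right) = - 66 \left(- \frac{i \sqrt{10}}{15}\right) = \frac{22 i \sqrt{10}}{5}$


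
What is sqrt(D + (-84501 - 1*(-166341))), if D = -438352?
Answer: 4*I*sqrt(22282) ≈ 597.09*I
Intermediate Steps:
sqrt(D + (-84501 - 1*(-166341))) = sqrt(-438352 + (-84501 - 1*(-166341))) = sqrt(-438352 + (-84501 + 166341)) = sqrt(-438352 + 81840) = sqrt(-356512) = 4*I*sqrt(22282)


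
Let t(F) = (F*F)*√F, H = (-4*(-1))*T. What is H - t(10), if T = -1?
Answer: -4 - 100*√10 ≈ -320.23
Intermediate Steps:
H = -4 (H = -4*(-1)*(-1) = 4*(-1) = -4)
t(F) = F^(5/2) (t(F) = F²*√F = F^(5/2))
H - t(10) = -4 - 10^(5/2) = -4 - 100*√10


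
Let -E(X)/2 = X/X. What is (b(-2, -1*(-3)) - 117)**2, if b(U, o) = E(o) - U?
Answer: 13689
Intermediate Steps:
E(X) = -2 (E(X) = -2*X/X = -2*1 = -2)
b(U, o) = -2 - U
(b(-2, -1*(-3)) - 117)**2 = ((-2 - 1*(-2)) - 117)**2 = ((-2 + 2) - 117)**2 = (0 - 117)**2 = (-117)**2 = 13689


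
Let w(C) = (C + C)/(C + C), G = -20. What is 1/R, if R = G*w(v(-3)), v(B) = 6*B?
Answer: -1/20 ≈ -0.050000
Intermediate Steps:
w(C) = 1 (w(C) = (2*C)/((2*C)) = (2*C)*(1/(2*C)) = 1)
R = -20 (R = -20*1 = -20)
1/R = 1/(-20) = -1/20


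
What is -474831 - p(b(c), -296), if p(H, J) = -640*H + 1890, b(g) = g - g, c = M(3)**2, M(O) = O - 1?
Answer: -476721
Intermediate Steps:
M(O) = -1 + O
c = 4 (c = (-1 + 3)**2 = 2**2 = 4)
b(g) = 0
p(H, J) = 1890 - 640*H
-474831 - p(b(c), -296) = -474831 - (1890 - 640*0) = -474831 - (1890 + 0) = -474831 - 1*1890 = -474831 - 1890 = -476721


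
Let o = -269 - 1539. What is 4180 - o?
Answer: 5988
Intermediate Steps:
o = -1808
4180 - o = 4180 - 1*(-1808) = 4180 + 1808 = 5988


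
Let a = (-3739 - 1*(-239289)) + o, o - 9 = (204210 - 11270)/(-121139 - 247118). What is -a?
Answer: -86746057723/368257 ≈ -2.3556e+5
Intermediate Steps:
o = 3121373/368257 (o = 9 + (204210 - 11270)/(-121139 - 247118) = 9 + 192940/(-368257) = 9 + 192940*(-1/368257) = 9 - 192940/368257 = 3121373/368257 ≈ 8.4761)
a = 86746057723/368257 (a = (-3739 - 1*(-239289)) + 3121373/368257 = (-3739 + 239289) + 3121373/368257 = 235550 + 3121373/368257 = 86746057723/368257 ≈ 2.3556e+5)
-a = -1*86746057723/368257 = -86746057723/368257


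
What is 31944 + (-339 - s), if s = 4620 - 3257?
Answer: 30242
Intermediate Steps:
s = 1363
31944 + (-339 - s) = 31944 + (-339 - 1*1363) = 31944 + (-339 - 1363) = 31944 - 1702 = 30242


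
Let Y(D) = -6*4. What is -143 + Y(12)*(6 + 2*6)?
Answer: -575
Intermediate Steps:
Y(D) = -24
-143 + Y(12)*(6 + 2*6) = -143 - 24*(6 + 2*6) = -143 - 24*(6 + 12) = -143 - 24*18 = -143 - 432 = -575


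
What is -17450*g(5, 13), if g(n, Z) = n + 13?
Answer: -314100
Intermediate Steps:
g(n, Z) = 13 + n
-17450*g(5, 13) = -17450*(13 + 5) = -17450*18 = -314100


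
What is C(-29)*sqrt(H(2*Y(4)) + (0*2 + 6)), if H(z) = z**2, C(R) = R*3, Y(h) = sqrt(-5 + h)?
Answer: -87*sqrt(2) ≈ -123.04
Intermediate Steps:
C(R) = 3*R
C(-29)*sqrt(H(2*Y(4)) + (0*2 + 6)) = (3*(-29))*sqrt((2*sqrt(-5 + 4))**2 + (0*2 + 6)) = -87*sqrt((2*sqrt(-1))**2 + (0 + 6)) = -87*sqrt((2*I)**2 + 6) = -87*sqrt(-4 + 6) = -87*sqrt(2)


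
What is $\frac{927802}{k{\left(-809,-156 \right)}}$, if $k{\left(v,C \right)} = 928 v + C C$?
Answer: $- \frac{463901}{363208} \approx -1.2772$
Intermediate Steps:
$k{\left(v,C \right)} = C^{2} + 928 v$ ($k{\left(v,C \right)} = 928 v + C^{2} = C^{2} + 928 v$)
$\frac{927802}{k{\left(-809,-156 \right)}} = \frac{927802}{\left(-156\right)^{2} + 928 \left(-809\right)} = \frac{927802}{24336 - 750752} = \frac{927802}{-726416} = 927802 \left(- \frac{1}{726416}\right) = - \frac{463901}{363208}$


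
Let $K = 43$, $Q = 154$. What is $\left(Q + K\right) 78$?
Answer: $15366$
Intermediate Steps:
$\left(Q + K\right) 78 = \left(154 + 43\right) 78 = 197 \cdot 78 = 15366$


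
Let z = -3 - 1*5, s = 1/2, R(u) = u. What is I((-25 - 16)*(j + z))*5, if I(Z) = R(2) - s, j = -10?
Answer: 15/2 ≈ 7.5000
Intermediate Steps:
s = ½ ≈ 0.50000
z = -8 (z = -3 - 5 = -8)
I(Z) = 3/2 (I(Z) = 2 - 1*½ = 2 - ½ = 3/2)
I((-25 - 16)*(j + z))*5 = (3/2)*5 = 15/2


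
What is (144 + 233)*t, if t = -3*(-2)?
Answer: 2262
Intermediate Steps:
t = 6
(144 + 233)*t = (144 + 233)*6 = 377*6 = 2262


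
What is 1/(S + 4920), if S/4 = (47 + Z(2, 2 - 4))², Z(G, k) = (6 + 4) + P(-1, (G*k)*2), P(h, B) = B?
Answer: 1/14524 ≈ 6.8852e-5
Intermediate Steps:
Z(G, k) = 10 + 2*G*k (Z(G, k) = (6 + 4) + (G*k)*2 = 10 + 2*G*k)
S = 9604 (S = 4*(47 + (10 + 2*2*(2 - 4)))² = 4*(47 + (10 + 2*2*(-2)))² = 4*(47 + (10 - 8))² = 4*(47 + 2)² = 4*49² = 4*2401 = 9604)
1/(S + 4920) = 1/(9604 + 4920) = 1/14524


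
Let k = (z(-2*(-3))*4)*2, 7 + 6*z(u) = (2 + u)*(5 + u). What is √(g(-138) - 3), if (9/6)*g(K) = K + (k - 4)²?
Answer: √64041/3 ≈ 84.354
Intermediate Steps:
z(u) = -7/6 + (2 + u)*(5 + u)/6 (z(u) = -7/6 + ((2 + u)*(5 + u))/6 = -7/6 + (2 + u)*(5 + u)/6)
k = 108 (k = ((½ + (-2*(-3))²/6 + 7*(-2*(-3))/6)*4)*2 = ((½ + (⅙)*6² + (7/6)*6)*4)*2 = ((½ + (⅙)*36 + 7)*4)*2 = ((½ + 6 + 7)*4)*2 = ((27/2)*4)*2 = 54*2 = 108)
g(K) = 21632/3 + 2*K/3 (g(K) = 2*(K + (108 - 4)²)/3 = 2*(K + 104²)/3 = 2*(K + 10816)/3 = 2*(10816 + K)/3 = 21632/3 + 2*K/3)
√(g(-138) - 3) = √((21632/3 + (⅔)*(-138)) - 3) = √((21632/3 - 92) - 3) = √(21356/3 - 3) = √(21347/3) = √64041/3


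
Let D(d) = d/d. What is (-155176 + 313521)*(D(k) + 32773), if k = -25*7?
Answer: 5189599030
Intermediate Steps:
k = -175
D(d) = 1
(-155176 + 313521)*(D(k) + 32773) = (-155176 + 313521)*(1 + 32773) = 158345*32774 = 5189599030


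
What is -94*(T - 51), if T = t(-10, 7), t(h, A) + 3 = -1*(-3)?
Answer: 4794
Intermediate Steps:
t(h, A) = 0 (t(h, A) = -3 - 1*(-3) = -3 + 3 = 0)
T = 0
-94*(T - 51) = -94*(0 - 51) = -94*(-51) = 4794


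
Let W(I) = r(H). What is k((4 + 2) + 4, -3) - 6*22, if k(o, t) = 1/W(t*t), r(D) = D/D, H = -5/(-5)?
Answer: -131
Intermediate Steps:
H = 1 (H = -5*(-⅕) = 1)
r(D) = 1
W(I) = 1
k(o, t) = 1 (k(o, t) = 1/1 = 1)
k((4 + 2) + 4, -3) - 6*22 = 1 - 6*22 = 1 - 132 = -131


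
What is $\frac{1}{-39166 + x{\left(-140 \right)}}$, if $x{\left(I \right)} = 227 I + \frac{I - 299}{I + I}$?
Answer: $- \frac{280}{19864441} \approx -1.4096 \cdot 10^{-5}$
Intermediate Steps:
$x{\left(I \right)} = 227 I + \frac{-299 + I}{2 I}$
$\frac{1}{-39166 + x{\left(-140 \right)}} = \frac{1}{-39166 + \frac{-299 - 140 \left(1 + 454 \left(-140\right)\right)}{2 \left(-140\right)}} = \frac{1}{-39166 + \frac{1}{2} \left(- \frac{1}{140}\right) \left(-299 - 140 \left(1 - 63560\right)\right)} = \frac{1}{-39166 + \frac{1}{2} \left(- \frac{1}{140}\right) \left(-299 - -8898260\right)} = \frac{1}{-39166 + \frac{1}{2} \left(- \frac{1}{140}\right) \left(-299 + 8898260\right)} = \frac{1}{-39166 + \frac{1}{2} \left(- \frac{1}{140}\right) 8897961} = \frac{1}{-39166 - \frac{8897961}{280}} = \frac{1}{- \frac{19864441}{280}} = - \frac{280}{19864441}$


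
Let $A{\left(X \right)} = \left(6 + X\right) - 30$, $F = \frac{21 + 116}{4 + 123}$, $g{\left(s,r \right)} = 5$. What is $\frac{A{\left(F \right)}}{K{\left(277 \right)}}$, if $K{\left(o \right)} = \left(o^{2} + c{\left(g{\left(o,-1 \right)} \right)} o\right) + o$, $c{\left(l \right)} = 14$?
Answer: $- \frac{2911}{10272268} \approx -0.00028338$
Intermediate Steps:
$F = \frac{137}{127} \approx 1.0787$
$K{\left(o \right)} = o^{2} + 15 o$ ($K{\left(o \right)} = \left(o^{2} + 14 o\right) + o = o^{2} + 15 o$)
$A{\left(X \right)} = -24 + X$
$\frac{A{\left(F \right)}}{K{\left(277 \right)}} = \frac{-24 + \frac{137}{127}}{277 \left(15 + 277\right)} = - \frac{2911}{127 \cdot 277 \cdot 292} = - \frac{2911}{127 \cdot 80884} = \left(- \frac{2911}{127}\right) \frac{1}{80884} = - \frac{2911}{10272268}$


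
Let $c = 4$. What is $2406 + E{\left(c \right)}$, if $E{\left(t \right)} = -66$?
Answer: $2340$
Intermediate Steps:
$2406 + E{\left(c \right)} = 2406 - 66 = 2340$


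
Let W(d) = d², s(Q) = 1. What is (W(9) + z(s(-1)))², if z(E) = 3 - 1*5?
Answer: 6241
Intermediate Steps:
z(E) = -2 (z(E) = 3 - 5 = -2)
(W(9) + z(s(-1)))² = (9² - 2)² = (81 - 2)² = 79² = 6241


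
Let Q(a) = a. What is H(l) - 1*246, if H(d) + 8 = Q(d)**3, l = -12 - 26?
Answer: -55126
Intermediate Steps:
l = -38
H(d) = -8 + d**3
H(l) - 1*246 = (-8 + (-38)**3) - 1*246 = (-8 - 54872) - 246 = -54880 - 246 = -55126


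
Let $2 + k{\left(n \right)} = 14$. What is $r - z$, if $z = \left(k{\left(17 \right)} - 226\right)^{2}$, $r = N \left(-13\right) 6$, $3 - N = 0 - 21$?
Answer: $-47668$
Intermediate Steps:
$k{\left(n \right)} = 12$ ($k{\left(n \right)} = -2 + 14 = 12$)
$N = 24$ ($N = 3 - \left(0 - 21\right) = 3 - -21 = 3 + 21 = 24$)
$r = -1872$ ($r = 24 \left(-13\right) 6 = \left(-312\right) 6 = -1872$)
$z = 45796$ ($z = \left(12 - 226\right)^{2} = \left(-214\right)^{2} = 45796$)
$r - z = -1872 - 45796 = -47668$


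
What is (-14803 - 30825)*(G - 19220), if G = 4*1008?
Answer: 692998064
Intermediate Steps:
G = 4032
(-14803 - 30825)*(G - 19220) = (-14803 - 30825)*(4032 - 19220) = -45628*(-15188) = 692998064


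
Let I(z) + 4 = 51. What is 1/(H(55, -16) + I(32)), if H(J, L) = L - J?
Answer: -1/24 ≈ -0.041667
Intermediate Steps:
I(z) = 47 (I(z) = -4 + 51 = 47)
1/(H(55, -16) + I(32)) = 1/((-16 - 1*55) + 47) = 1/((-16 - 55) + 47) = 1/(-71 + 47) = 1/(-24) = -1/24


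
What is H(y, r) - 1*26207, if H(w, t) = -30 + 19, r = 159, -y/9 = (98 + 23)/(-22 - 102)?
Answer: -26218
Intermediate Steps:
y = 1089/124 (y = -9*(98 + 23)/(-22 - 102) = -1089/(-124) = -1089*(-1)/124 = -9*(-121/124) = 1089/124 ≈ 8.7823)
H(w, t) = -11
H(y, r) - 1*26207 = -11 - 1*26207 = -11 - 26207 = -26218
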